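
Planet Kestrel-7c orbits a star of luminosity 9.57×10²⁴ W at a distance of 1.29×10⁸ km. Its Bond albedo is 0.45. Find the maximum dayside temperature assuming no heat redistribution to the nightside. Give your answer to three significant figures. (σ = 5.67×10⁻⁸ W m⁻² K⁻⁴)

T_ss ≈ 145 K

d = 1.29×10⁸ km = 1.29×10¹¹ m.
Flux: S = L/(4πd²) = 9.57×10²⁴/(4π×(1.29×10¹¹)²) = 45.8 W m⁻².
With no redistribution each surface element balances locally: S(1−A) = σT⁴.
T = [45.8 × 0.55 / 5.67×10⁻⁸]^(1/4) = (4.44×10⁸)^(1/4) = 145 K.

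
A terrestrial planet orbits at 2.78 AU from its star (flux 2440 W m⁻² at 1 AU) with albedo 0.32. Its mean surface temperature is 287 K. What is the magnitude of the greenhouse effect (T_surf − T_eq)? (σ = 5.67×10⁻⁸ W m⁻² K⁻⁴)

S = 2440/2.78² = 315.7 W m⁻².
T_eq = [S(1−A)/(4σ)]^(1/4) = [315.7×0.68/(4×5.67×10⁻⁸)]^(1/4) = 175.4 K.
ΔT = T_surf − T_eq = 287 − 175.4.

ΔT ≈ 111.6 K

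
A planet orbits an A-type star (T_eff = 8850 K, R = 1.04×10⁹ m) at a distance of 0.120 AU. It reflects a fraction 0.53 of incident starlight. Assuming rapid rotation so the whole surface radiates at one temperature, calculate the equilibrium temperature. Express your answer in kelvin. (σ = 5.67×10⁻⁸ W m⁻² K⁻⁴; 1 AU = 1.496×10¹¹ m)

T_eq ≈ 1250 K

d = 0.120 AU = 1.80×10¹⁰ m.
L = 4πR_⋆²σT_⋆⁴ = 4π(1.04×10⁹)² × 5.67×10⁻⁸ × (8850)⁴ = 4.73×10²⁷ W.
S = L/(4πd²) = 1.17×10⁶ W m⁻².
Energy balance: absorbed = emitted ⇒ πR²·S(1−A) = 4πR²·σT_eq⁴, so T_eq⁴ = S(1−A)/(4σ).
T_eq = [1.17×10⁶ × 0.47 / (4 × 5.67×10⁻⁸)]^(1/4) = (2.42×10¹²)^(1/4) = 1250 K.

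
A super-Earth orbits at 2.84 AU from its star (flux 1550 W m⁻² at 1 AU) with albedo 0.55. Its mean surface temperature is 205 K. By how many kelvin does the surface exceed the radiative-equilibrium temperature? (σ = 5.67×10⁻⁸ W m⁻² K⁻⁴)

S = 1550/2.84² = 192.2 W m⁻².
T_eq = [S(1−A)/(4σ)]^(1/4) = [192.2×0.45/(4×5.67×10⁻⁸)]^(1/4) = 139.7 K.
ΔT = T_surf − T_eq = 205 − 139.7.

ΔT ≈ 65.3 K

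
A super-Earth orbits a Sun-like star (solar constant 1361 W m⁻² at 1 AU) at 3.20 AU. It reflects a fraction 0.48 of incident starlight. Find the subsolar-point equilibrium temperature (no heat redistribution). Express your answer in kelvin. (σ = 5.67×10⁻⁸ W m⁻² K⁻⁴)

Flux at 3.20 AU: S = 1361/3.20² = 133 W m⁻².
At the subsolar point the surface absorbs S(1−A) and emits σT⁴ per unit area — no factor of 4, since only the local patch is in balance.
T = [133 × 0.52 / 5.67×10⁻⁸]^(1/4) = (1.22×10⁹)^(1/4) = 187 K.

T_ss ≈ 187 K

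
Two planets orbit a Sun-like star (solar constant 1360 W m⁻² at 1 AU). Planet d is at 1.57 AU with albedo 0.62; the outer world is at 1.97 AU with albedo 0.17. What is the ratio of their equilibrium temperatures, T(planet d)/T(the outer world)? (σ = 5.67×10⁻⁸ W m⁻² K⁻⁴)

T_eq = [S₀(1−A)/(4σd²)]^(1/4), so T ∝ (1−A)^(1/4) / √d.
T₁ = [1360×0.38/(4×5.67×10⁻⁸×1.57²)]^(1/4) = 174.37 K.
T₂ = [1360×0.83/(4×5.67×10⁻⁸×1.97²)]^(1/4) = 189.24 K.

T₁/T₂ ≈ 0.921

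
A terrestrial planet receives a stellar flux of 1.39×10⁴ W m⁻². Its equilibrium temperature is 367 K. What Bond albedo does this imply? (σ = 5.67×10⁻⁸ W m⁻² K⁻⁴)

A ≈ 0.70

From T_eq⁴ = S(1−A)/(4σ): 1−A = 4σT_eq⁴/S.
1−A = 4 × 5.67×10⁻⁸ × (367)⁴ / 1.39×10⁴ = 0.296.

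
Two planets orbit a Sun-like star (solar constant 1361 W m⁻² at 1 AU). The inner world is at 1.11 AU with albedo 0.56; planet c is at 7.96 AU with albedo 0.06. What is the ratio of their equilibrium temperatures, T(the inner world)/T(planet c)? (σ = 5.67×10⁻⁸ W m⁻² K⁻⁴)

T_eq = [S₀(1−A)/(4σd²)]^(1/4), so T ∝ (1−A)^(1/4) / √d.
T₁ = [1361×0.44/(4×5.67×10⁻⁸×1.11²)]^(1/4) = 215.16 K.
T₂ = [1361×0.94/(4×5.67×10⁻⁸×7.96²)]^(1/4) = 97.14 K.

T₁/T₂ ≈ 2.215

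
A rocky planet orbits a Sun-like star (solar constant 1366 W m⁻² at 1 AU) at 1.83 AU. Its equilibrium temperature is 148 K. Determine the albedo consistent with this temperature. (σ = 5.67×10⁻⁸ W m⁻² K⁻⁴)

Flux at 1.83 AU: S = 1366/1.83² = 408 W m⁻².
From T_eq⁴ = S(1−A)/(4σ): 1−A = 4σT_eq⁴/S.
1−A = 4 × 5.67×10⁻⁸ × (148)⁴ / 408 = 0.267.

A ≈ 0.73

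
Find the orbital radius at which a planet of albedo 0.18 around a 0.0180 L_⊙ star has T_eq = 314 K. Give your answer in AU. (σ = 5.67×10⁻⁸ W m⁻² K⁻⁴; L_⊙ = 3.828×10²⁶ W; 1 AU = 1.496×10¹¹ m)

d ≈ 0.0955 AU

L = 0.0180 × 3.828×10²⁶ = 6.89×10²⁴ W.
From T_eq⁴ = L(1−A)/(16πσd²): d = √[L(1−A)/(16πσT_eq⁴)].
d = √[6.89×10²⁴ × 0.82 / (16π × 5.67×10⁻⁸ × (314)⁴)] = 1.43×10¹⁰ m = 0.0955 AU.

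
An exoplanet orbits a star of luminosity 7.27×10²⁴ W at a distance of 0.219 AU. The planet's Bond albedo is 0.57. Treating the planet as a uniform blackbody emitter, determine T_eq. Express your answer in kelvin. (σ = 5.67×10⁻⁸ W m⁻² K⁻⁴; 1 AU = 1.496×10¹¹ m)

T_eq ≈ 179 K

d = 0.219 AU = 3.28×10¹⁰ m.
Flux: S = L/(4πd²) = 7.27×10²⁴/(4π×(3.28×10¹⁰)²) = 539 W m⁻².
Energy balance: absorbed = emitted ⇒ πR²·S(1−A) = 4πR²·σT_eq⁴, so T_eq⁴ = S(1−A)/(4σ).
T_eq = [539 × 0.43 / (4 × 5.67×10⁻⁸)]^(1/4) = (1.02×10⁹)^(1/4) = 179 K.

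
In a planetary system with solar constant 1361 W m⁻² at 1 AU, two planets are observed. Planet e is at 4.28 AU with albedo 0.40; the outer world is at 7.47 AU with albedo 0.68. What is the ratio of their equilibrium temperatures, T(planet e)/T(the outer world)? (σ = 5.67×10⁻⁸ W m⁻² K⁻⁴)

T₁/T₂ ≈ 1.546

T_eq = [S₀(1−A)/(4σd²)]^(1/4), so T ∝ (1−A)^(1/4) / √d.
T₁ = [1361×0.60/(4×5.67×10⁻⁸×4.28²)]^(1/4) = 118.40 K.
T₂ = [1361×0.32/(4×5.67×10⁻⁸×7.47²)]^(1/4) = 76.59 K.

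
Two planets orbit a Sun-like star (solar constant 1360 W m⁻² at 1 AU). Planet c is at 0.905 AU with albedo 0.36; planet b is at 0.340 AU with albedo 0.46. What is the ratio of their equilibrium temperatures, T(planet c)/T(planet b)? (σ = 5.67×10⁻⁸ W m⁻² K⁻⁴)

T_eq = [S₀(1−A)/(4σd²)]^(1/4), so T ∝ (1−A)^(1/4) / √d.
T₁ = [1360×0.64/(4×5.67×10⁻⁸×0.905²)]^(1/4) = 261.63 K.
T₂ = [1360×0.54/(4×5.67×10⁻⁸×0.340²)]^(1/4) = 409.10 K.

T₁/T₂ ≈ 0.640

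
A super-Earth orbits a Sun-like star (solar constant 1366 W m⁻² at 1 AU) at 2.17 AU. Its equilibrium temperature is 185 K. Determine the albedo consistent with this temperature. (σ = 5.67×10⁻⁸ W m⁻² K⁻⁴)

Flux at 2.17 AU: S = 1366/2.17² = 290 W m⁻².
From T_eq⁴ = S(1−A)/(4σ): 1−A = 4σT_eq⁴/S.
1−A = 4 × 5.67×10⁻⁸ × (185)⁴ / 290 = 0.916.

A ≈ 0.08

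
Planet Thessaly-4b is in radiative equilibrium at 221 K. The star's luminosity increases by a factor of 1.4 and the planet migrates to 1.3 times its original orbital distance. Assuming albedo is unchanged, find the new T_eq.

T_eq ≈ 211 K

T_eq ∝ L^(1/4) · d^(−1/2).
T′ = 221 × 1.4^(1/4) / 1.3^(1/2) = 211 K.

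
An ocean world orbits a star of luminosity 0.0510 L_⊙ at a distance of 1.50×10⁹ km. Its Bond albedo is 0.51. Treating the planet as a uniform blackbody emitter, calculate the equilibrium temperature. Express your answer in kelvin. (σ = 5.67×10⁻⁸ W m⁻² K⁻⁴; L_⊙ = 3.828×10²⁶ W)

T_eq ≈ 34.9 K

d = 1.50×10⁹ km = 1.50×10¹² m.
L = 0.0510 × 3.828×10²⁶ = 1.95×10²⁵ W.
Flux: S = L/(4πd²) = 1.95×10²⁵/(4π×(1.50×10¹²)²) = 0.690 W m⁻².
Energy balance: absorbed = emitted ⇒ πR²·S(1−A) = 4πR²·σT_eq⁴, so T_eq⁴ = S(1−A)/(4σ).
T_eq = [0.690 × 0.49 / (4 × 5.67×10⁻⁸)]^(1/4) = (1.49×10⁶)^(1/4) = 34.9 K.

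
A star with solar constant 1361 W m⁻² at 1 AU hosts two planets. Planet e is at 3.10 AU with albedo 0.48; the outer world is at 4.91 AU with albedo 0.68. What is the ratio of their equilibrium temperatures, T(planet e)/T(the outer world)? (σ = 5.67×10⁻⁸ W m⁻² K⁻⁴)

T₁/T₂ ≈ 1.421

T_eq = [S₀(1−A)/(4σd²)]^(1/4), so T ∝ (1−A)^(1/4) / √d.
T₁ = [1361×0.52/(4×5.67×10⁻⁸×3.10²)]^(1/4) = 134.24 K.
T₂ = [1361×0.32/(4×5.67×10⁻⁸×4.91²)]^(1/4) = 94.47 K.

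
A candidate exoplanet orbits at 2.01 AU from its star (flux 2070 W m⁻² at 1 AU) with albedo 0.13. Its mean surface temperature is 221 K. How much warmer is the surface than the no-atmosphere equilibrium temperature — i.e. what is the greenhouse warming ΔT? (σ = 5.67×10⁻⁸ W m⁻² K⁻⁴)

ΔT ≈ 10.4 K

S = 2070/2.01² = 512.4 W m⁻².
T_eq = [S(1−A)/(4σ)]^(1/4) = [512.4×0.87/(4×5.67×10⁻⁸)]^(1/4) = 210.6 K.
ΔT = T_surf − T_eq = 221 − 210.6.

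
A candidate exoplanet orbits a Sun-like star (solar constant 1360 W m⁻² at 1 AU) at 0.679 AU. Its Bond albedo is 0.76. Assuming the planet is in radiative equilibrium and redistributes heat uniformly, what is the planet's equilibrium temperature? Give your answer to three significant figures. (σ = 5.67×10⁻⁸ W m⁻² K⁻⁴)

Flux at 0.679 AU: S = 1360/0.679² = 2950 W m⁻².
Energy balance: absorbed = emitted ⇒ πR²·S(1−A) = 4πR²·σT_eq⁴, so T_eq⁴ = S(1−A)/(4σ).
T_eq = [2950 × 0.24 / (4 × 5.67×10⁻⁸)]^(1/4) = (3.12×10⁹)^(1/4) = 236 K.

T_eq ≈ 236 K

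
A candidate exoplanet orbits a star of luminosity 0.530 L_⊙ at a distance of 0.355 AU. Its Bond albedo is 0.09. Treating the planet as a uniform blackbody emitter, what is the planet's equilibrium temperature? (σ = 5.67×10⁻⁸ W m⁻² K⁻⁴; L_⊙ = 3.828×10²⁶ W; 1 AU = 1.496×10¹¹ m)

T_eq ≈ 389 K

d = 0.355 AU = 5.31×10¹⁰ m.
L = 0.530 × 3.828×10²⁶ = 2.03×10²⁶ W.
Flux: S = L/(4πd²) = 2.03×10²⁶/(4π×(5.31×10¹⁰)²) = 5720 W m⁻².
Energy balance: absorbed = emitted ⇒ πR²·S(1−A) = 4πR²·σT_eq⁴, so T_eq⁴ = S(1−A)/(4σ).
T_eq = [5720 × 0.91 / (4 × 5.67×10⁻⁸)]^(1/4) = (2.30×10¹⁰)^(1/4) = 389 K.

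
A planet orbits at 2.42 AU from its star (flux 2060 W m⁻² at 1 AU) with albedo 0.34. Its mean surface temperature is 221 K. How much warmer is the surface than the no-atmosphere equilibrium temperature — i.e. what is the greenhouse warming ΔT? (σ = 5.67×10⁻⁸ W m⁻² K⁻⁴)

ΔT ≈ 42.1 K

S = 2060/2.42² = 351.8 W m⁻².
T_eq = [S(1−A)/(4σ)]^(1/4) = [351.8×0.66/(4×5.67×10⁻⁸)]^(1/4) = 178.9 K.
ΔT = T_surf − T_eq = 221 − 178.9.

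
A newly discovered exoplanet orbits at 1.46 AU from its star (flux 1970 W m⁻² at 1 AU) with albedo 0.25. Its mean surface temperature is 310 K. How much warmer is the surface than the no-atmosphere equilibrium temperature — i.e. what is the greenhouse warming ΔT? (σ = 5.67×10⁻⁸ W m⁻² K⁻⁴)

S = 1970/1.46² = 924.2 W m⁻².
T_eq = [S(1−A)/(4σ)]^(1/4) = [924.2×0.75/(4×5.67×10⁻⁸)]^(1/4) = 235.1 K.
ΔT = T_surf − T_eq = 310 − 235.1.

ΔT ≈ 74.9 K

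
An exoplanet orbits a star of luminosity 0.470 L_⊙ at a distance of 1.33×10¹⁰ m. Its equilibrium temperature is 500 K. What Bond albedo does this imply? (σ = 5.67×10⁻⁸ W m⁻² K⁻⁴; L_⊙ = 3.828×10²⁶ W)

L = 0.470 × 3.828×10²⁶ = 1.80×10²⁶ W.
Flux: S = L/(4πd²) = 1.80×10²⁶/(4π×(1.33×10¹⁰)²) = 8.09×10⁴ W m⁻².
From T_eq⁴ = S(1−A)/(4σ): 1−A = 4σT_eq⁴/S.
1−A = 4 × 5.67×10⁻⁸ × (500)⁴ / 8.09×10⁴ = 0.175.

A ≈ 0.82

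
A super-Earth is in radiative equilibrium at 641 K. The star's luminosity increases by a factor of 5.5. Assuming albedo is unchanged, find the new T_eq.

T_eq ≈ 982 K

T_eq ∝ L^(1/4) · d^(−1/2).
T′ = 641 × 5.5^(1/4) = 982 K.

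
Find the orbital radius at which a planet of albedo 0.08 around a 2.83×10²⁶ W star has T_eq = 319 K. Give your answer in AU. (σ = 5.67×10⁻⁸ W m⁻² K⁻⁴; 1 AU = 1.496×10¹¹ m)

d ≈ 0.628 AU

From T_eq⁴ = L(1−A)/(16πσd²): d = √[L(1−A)/(16πσT_eq⁴)].
d = √[2.83×10²⁶ × 0.92 / (16π × 5.67×10⁻⁸ × (319)⁴)] = 9.39×10¹⁰ m = 0.628 AU.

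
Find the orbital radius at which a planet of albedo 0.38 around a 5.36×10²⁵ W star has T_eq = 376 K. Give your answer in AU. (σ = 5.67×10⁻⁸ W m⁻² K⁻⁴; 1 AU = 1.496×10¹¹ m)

d ≈ 0.161 AU

From T_eq⁴ = L(1−A)/(16πσd²): d = √[L(1−A)/(16πσT_eq⁴)].
d = √[5.36×10²⁵ × 0.62 / (16π × 5.67×10⁻⁸ × (376)⁴)] = 2.42×10¹⁰ m = 0.161 AU.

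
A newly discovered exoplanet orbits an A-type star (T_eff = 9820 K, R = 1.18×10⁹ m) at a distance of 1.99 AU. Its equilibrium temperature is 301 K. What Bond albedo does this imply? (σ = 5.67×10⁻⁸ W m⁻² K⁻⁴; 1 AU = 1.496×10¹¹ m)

A ≈ 0.78

d = 1.99 AU = 2.98×10¹¹ m.
L = 4πR_⋆²σT_⋆⁴ = 4π(1.18×10⁹)² × 5.67×10⁻⁸ × (9820)⁴ = 9.23×10²⁷ W.
S = L/(4πd²) = 8280 W m⁻².
From T_eq⁴ = S(1−A)/(4σ): 1−A = 4σT_eq⁴/S.
1−A = 4 × 5.67×10⁻⁸ × (301)⁴ / 8280 = 0.225.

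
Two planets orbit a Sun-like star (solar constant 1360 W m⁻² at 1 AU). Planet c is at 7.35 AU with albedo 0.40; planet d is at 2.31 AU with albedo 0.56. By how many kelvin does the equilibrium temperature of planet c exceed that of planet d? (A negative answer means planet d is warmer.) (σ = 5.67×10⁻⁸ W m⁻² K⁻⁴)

T_eq = [S₀(1−A)/(4σd²)]^(1/4), so T ∝ (1−A)^(1/4) / √d.
T₁ = [1360×0.60/(4×5.67×10⁻⁸×7.35²)]^(1/4) = 90.34 K.
T₂ = [1360×0.44/(4×5.67×10⁻⁸×2.31²)]^(1/4) = 149.12 K.

ΔT ≈ -58.8 K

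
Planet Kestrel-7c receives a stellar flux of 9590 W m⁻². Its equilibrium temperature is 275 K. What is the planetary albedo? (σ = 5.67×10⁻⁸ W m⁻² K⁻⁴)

From T_eq⁴ = S(1−A)/(4σ): 1−A = 4σT_eq⁴/S.
1−A = 4 × 5.67×10⁻⁸ × (275)⁴ / 9590 = 0.135.

A ≈ 0.86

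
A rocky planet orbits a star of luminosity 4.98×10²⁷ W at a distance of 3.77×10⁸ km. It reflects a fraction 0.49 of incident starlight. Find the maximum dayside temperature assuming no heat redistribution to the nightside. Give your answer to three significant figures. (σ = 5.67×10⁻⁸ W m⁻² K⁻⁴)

T_ss ≈ 398 K

d = 3.77×10⁸ km = 3.77×10¹¹ m.
Flux: S = L/(4πd²) = 4.98×10²⁷/(4π×(3.77×10¹¹)²) = 2790 W m⁻².
With no redistribution each surface element balances locally: S(1−A) = σT⁴.
T = [2790 × 0.51 / 5.67×10⁻⁸]^(1/4) = (2.51×10¹⁰)^(1/4) = 398 K.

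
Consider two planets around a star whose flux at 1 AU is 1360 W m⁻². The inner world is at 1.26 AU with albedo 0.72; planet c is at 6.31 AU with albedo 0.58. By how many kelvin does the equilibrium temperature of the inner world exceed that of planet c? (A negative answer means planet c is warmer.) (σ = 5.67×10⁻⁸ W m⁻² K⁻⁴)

T_eq = [S₀(1−A)/(4σd²)]^(1/4), so T ∝ (1−A)^(1/4) / √d.
T₁ = [1360×0.28/(4×5.67×10⁻⁸×1.26²)]^(1/4) = 180.33 K.
T₂ = [1360×0.42/(4×5.67×10⁻⁸×6.31²)]^(1/4) = 89.18 K.

ΔT ≈ 91.2 K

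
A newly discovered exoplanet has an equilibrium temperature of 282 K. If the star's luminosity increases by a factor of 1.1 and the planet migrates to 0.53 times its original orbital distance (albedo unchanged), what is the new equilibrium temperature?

T_eq ≈ 397 K

T_eq ∝ L^(1/4) · d^(−1/2).
T′ = 282 × 1.1^(1/4) / 0.53^(1/2) = 397 K.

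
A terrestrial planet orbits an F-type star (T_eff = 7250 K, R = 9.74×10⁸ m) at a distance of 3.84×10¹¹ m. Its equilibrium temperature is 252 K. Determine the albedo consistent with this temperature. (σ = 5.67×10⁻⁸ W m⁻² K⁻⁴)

L = 4πR_⋆²σT_⋆⁴ = 4π(9.74×10⁸)² × 5.67×10⁻⁸ × (7250)⁴ = 1.87×10²⁷ W.
S = L/(4πd²) = 1010 W m⁻².
From T_eq⁴ = S(1−A)/(4σ): 1−A = 4σT_eq⁴/S.
1−A = 4 × 5.67×10⁻⁸ × (252)⁴ / 1010 = 0.908.

A ≈ 0.09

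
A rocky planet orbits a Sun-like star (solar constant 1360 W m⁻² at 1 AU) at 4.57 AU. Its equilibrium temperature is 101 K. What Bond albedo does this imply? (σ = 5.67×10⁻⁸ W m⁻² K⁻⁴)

A ≈ 0.64

Flux at 4.57 AU: S = 1360/4.57² = 65.1 W m⁻².
From T_eq⁴ = S(1−A)/(4σ): 1−A = 4σT_eq⁴/S.
1−A = 4 × 5.67×10⁻⁸ × (101)⁴ / 65.1 = 0.362.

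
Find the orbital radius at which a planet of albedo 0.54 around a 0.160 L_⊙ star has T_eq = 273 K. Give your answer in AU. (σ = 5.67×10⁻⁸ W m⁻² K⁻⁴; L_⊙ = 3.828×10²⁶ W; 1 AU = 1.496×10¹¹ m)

L = 0.160 × 3.828×10²⁶ = 6.12×10²⁵ W.
From T_eq⁴ = L(1−A)/(16πσd²): d = √[L(1−A)/(16πσT_eq⁴)].
d = √[6.12×10²⁵ × 0.46 / (16π × 5.67×10⁻⁸ × (273)⁴)] = 4.22×10¹⁰ m = 0.282 AU.

d ≈ 0.282 AU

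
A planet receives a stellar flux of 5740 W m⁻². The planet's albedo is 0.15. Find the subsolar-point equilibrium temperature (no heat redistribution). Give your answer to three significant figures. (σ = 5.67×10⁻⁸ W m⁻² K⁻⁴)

T_ss ≈ 542 K

At the subsolar point the surface absorbs S(1−A) and emits σT⁴ per unit area — no factor of 4, since only the local patch is in balance.
T = [5740 × 0.85 / 5.67×10⁻⁸]^(1/4) = (8.60×10¹⁰)^(1/4) = 542 K.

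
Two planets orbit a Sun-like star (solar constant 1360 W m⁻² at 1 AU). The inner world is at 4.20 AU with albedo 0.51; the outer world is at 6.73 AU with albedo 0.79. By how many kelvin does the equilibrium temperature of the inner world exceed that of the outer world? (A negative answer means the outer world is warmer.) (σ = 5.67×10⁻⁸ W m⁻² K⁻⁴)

ΔT ≈ 41.0 K

T_eq = [S₀(1−A)/(4σd²)]^(1/4), so T ∝ (1−A)^(1/4) / √d.
T₁ = [1360×0.49/(4×5.67×10⁻⁸×4.20²)]^(1/4) = 113.61 K.
T₂ = [1360×0.21/(4×5.67×10⁻⁸×6.73²)]^(1/4) = 72.61 K.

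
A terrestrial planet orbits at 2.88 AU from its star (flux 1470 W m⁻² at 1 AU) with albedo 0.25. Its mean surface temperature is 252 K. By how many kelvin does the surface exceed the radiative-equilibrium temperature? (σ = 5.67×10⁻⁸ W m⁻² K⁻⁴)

S = 1470/2.88² = 177.2 W m⁻².
T_eq = [S(1−A)/(4σ)]^(1/4) = [177.2×0.75/(4×5.67×10⁻⁸)]^(1/4) = 155.6 K.
ΔT = T_surf − T_eq = 252 − 155.6.

ΔT ≈ 96.4 K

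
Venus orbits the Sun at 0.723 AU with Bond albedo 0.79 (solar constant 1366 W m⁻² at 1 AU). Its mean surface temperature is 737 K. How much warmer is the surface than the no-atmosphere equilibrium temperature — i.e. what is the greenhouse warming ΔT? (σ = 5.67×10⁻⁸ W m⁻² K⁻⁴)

ΔT ≈ 515.2 K

S = 1366/0.723² = 2613 W m⁻².
T_eq = [S(1−A)/(4σ)]^(1/4) = [2613×0.21/(4×5.67×10⁻⁸)]^(1/4) = 221.8 K.
ΔT = T_surf − T_eq = 737 − 221.8.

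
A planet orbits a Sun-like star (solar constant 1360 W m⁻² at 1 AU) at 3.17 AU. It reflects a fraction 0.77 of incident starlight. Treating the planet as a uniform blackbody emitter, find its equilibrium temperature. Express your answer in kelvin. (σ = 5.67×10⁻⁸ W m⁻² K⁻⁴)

T_eq ≈ 108 K

Flux at 3.17 AU: S = 1360/3.17² = 135 W m⁻².
Energy balance: absorbed = emitted ⇒ πR²·S(1−A) = 4πR²·σT_eq⁴, so T_eq⁴ = S(1−A)/(4σ).
T_eq = [135 × 0.23 / (4 × 5.67×10⁻⁸)]^(1/4) = (1.37×10⁸)^(1/4) = 108 K.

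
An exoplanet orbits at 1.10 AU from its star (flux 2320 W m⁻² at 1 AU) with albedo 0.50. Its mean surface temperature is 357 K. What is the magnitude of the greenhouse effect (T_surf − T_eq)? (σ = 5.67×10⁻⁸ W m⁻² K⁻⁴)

S = 2320/1.10² = 1917 W m⁻².
T_eq = [S(1−A)/(4σ)]^(1/4) = [1917×0.50/(4×5.67×10⁻⁸)]^(1/4) = 255.0 K.
ΔT = T_surf − T_eq = 357 − 255.0.

ΔT ≈ 102.0 K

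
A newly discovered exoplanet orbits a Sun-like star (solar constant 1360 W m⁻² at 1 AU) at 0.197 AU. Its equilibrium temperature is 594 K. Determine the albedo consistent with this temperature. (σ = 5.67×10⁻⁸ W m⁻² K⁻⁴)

Flux at 0.197 AU: S = 1360/0.197² = 3.50×10⁴ W m⁻².
From T_eq⁴ = S(1−A)/(4σ): 1−A = 4σT_eq⁴/S.
1−A = 4 × 5.67×10⁻⁸ × (594)⁴ / 3.50×10⁴ = 0.806.

A ≈ 0.19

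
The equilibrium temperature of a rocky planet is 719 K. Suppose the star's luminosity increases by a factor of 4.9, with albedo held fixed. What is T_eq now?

T_eq ∝ L^(1/4) · d^(−1/2).
T′ = 719 × 4.9^(1/4) = 1070 K.

T_eq ≈ 1070 K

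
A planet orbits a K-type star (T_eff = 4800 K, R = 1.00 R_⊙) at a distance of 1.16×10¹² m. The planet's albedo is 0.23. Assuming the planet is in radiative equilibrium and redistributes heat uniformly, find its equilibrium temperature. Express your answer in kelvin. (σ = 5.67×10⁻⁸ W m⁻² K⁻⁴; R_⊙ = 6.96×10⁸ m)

R_⋆ = 1.00 × 6.96×10⁸ = 6.96×10⁸ m.
L = 4πR_⋆²σT_⋆⁴ = 4π(6.96×10⁸)² × 5.67×10⁻⁸ × (4800)⁴ = 1.83×10²⁶ W.
S = L/(4πd²) = 10.8 W m⁻².
Energy balance: absorbed = emitted ⇒ πR²·S(1−A) = 4πR²·σT_eq⁴, so T_eq⁴ = S(1−A)/(4σ).
T_eq = [10.8 × 0.77 / (4 × 5.67×10⁻⁸)]^(1/4) = (3.68×10⁷)^(1/4) = 77.9 K.

T_eq ≈ 77.9 K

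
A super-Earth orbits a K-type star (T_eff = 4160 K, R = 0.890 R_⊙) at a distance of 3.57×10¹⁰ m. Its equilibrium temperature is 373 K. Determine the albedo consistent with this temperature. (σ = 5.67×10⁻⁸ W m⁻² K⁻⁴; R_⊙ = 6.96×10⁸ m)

R_⋆ = 0.890 × 6.96×10⁸ = 6.19×10⁸ m.
L = 4πR_⋆²σT_⋆⁴ = 4π(6.19×10⁸)² × 5.67×10⁻⁸ × (4160)⁴ = 8.19×10²⁵ W.
S = L/(4πd²) = 5110 W m⁻².
From T_eq⁴ = S(1−A)/(4σ): 1−A = 4σT_eq⁴/S.
1−A = 4 × 5.67×10⁻⁸ × (373)⁴ / 5110 = 0.859.

A ≈ 0.14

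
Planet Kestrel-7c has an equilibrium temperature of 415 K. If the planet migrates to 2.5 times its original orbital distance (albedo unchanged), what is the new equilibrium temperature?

T_eq ∝ L^(1/4) · d^(−1/2).
T′ = 415 / 2.5^(1/2) = 262 K.

T_eq ≈ 262 K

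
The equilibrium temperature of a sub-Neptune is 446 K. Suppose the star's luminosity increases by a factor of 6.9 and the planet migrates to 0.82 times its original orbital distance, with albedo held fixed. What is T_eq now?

T_eq ≈ 798 K

T_eq ∝ L^(1/4) · d^(−1/2).
T′ = 446 × 6.9^(1/4) / 0.82^(1/2) = 798 K.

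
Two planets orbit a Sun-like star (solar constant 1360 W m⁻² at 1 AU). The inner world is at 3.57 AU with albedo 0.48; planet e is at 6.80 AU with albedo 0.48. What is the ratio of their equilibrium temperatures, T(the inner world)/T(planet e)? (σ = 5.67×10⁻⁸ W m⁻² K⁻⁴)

T_eq = [S₀(1−A)/(4σd²)]^(1/4), so T ∝ (1−A)^(1/4) / √d.
T₁ = [1360×0.52/(4×5.67×10⁻⁸×3.57²)]^(1/4) = 125.07 K.
T₂ = [1360×0.52/(4×5.67×10⁻⁸×6.80²)]^(1/4) = 90.62 K.

T₁/T₂ ≈ 1.380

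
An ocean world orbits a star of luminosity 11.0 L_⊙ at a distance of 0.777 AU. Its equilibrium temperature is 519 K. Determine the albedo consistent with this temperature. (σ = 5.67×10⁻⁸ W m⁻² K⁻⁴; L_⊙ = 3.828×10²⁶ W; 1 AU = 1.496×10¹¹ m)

A ≈ 0.34

d = 0.777 AU = 1.16×10¹¹ m.
L = 11.0 × 3.828×10²⁶ = 4.21×10²⁷ W.
Flux: S = L/(4πd²) = 4.21×10²⁷/(4π×(1.16×10¹¹)²) = 2.48×10⁴ W m⁻².
From T_eq⁴ = S(1−A)/(4σ): 1−A = 4σT_eq⁴/S.
1−A = 4 × 5.67×10⁻⁸ × (519)⁴ / 2.48×10⁴ = 0.664.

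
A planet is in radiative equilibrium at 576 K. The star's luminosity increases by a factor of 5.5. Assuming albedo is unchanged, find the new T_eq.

T_eq ≈ 882 K

T_eq ∝ L^(1/4) · d^(−1/2).
T′ = 576 × 5.5^(1/4) = 882 K.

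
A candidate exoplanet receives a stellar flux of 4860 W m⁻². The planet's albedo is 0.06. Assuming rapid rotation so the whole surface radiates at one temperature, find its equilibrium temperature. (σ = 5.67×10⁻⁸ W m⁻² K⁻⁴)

T_eq ≈ 377 K

Energy balance: absorbed = emitted ⇒ πR²·S(1−A) = 4πR²·σT_eq⁴, so T_eq⁴ = S(1−A)/(4σ).
T_eq = [4860 × 0.94 / (4 × 5.67×10⁻⁸)]^(1/4) = (2.01×10¹⁰)^(1/4) = 377 K.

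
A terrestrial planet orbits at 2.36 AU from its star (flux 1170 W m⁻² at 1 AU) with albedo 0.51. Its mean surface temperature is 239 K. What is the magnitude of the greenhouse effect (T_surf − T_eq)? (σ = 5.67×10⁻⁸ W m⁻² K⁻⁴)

S = 1170/2.36² = 210.1 W m⁻².
T_eq = [S(1−A)/(4σ)]^(1/4) = [210.1×0.49/(4×5.67×10⁻⁸)]^(1/4) = 146.0 K.
ΔT = T_surf − T_eq = 239 − 146.0.

ΔT ≈ 93.0 K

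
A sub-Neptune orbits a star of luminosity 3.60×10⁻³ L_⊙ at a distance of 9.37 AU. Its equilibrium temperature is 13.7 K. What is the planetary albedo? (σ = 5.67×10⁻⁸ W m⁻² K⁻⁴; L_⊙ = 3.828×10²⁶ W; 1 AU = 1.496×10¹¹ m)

d = 9.37 AU = 1.40×10¹² m.
L = 3.60×10⁻³ × 3.828×10²⁶ = 1.38×10²⁴ W.
Flux: S = L/(4πd²) = 1.38×10²⁴/(4π×(1.40×10¹²)²) = 0.0558 W m⁻².
From T_eq⁴ = S(1−A)/(4σ): 1−A = 4σT_eq⁴/S.
1−A = 4 × 5.67×10⁻⁸ × (13.7)⁴ / 0.0558 = 0.143.

A ≈ 0.86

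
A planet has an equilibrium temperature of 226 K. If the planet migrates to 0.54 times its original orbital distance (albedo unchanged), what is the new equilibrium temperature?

T_eq ≈ 308 K

T_eq ∝ L^(1/4) · d^(−1/2).
T′ = 226 / 0.54^(1/2) = 308 K.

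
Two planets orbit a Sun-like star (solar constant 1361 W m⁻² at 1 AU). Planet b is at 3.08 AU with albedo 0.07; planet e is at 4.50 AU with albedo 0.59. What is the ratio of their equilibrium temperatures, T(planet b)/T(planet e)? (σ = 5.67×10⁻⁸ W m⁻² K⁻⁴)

T_eq = [S₀(1−A)/(4σd²)]^(1/4), so T ∝ (1−A)^(1/4) / √d.
T₁ = [1361×0.93/(4×5.67×10⁻⁸×3.08²)]^(1/4) = 155.74 K.
T₂ = [1361×0.41/(4×5.67×10⁻⁸×4.50²)]^(1/4) = 104.99 K.

T₁/T₂ ≈ 1.483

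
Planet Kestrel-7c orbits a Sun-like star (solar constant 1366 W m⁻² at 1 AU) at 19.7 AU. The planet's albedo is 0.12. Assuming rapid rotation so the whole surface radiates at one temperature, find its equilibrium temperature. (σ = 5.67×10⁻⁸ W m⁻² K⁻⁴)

T_eq ≈ 60.8 K

Flux at 19.7 AU: S = 1366/19.7² = 3.52 W m⁻².
Energy balance: absorbed = emitted ⇒ πR²·S(1−A) = 4πR²·σT_eq⁴, so T_eq⁴ = S(1−A)/(4σ).
T_eq = [3.52 × 0.88 / (4 × 5.67×10⁻⁸)]^(1/4) = (1.37×10⁷)^(1/4) = 60.8 K.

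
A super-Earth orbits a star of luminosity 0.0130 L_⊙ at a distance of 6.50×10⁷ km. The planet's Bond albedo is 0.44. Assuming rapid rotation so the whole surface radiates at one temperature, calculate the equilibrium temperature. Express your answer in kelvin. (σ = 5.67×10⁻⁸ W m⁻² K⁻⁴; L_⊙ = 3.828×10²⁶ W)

d = 6.50×10⁷ km = 6.50×10¹⁰ m.
L = 0.0130 × 3.828×10²⁶ = 4.98×10²⁴ W.
Flux: S = L/(4πd²) = 4.98×10²⁴/(4π×(6.50×10¹⁰)²) = 93.7 W m⁻².
Energy balance: absorbed = emitted ⇒ πR²·S(1−A) = 4πR²·σT_eq⁴, so T_eq⁴ = S(1−A)/(4σ).
T_eq = [93.7 × 0.56 / (4 × 5.67×10⁻⁸)]^(1/4) = (2.31×10⁸)^(1/4) = 123 K.

T_eq ≈ 123 K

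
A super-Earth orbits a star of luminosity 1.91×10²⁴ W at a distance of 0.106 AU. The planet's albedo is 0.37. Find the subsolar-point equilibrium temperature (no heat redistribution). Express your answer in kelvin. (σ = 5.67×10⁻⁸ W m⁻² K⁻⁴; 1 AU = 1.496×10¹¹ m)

d = 0.106 AU = 1.59×10¹⁰ m.
Flux: S = L/(4πd²) = 1.91×10²⁴/(4π×(1.59×10¹⁰)²) = 604 W m⁻².
At the subsolar point the surface absorbs S(1−A) and emits σT⁴ per unit area — no factor of 4, since only the local patch is in balance.
T = [604 × 0.63 / 5.67×10⁻⁸]^(1/4) = (6.72×10⁹)^(1/4) = 286 K.

T_ss ≈ 286 K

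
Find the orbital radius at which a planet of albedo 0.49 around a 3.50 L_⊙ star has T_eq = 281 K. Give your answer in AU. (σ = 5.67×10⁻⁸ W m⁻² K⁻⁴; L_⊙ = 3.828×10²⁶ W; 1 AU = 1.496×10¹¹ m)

L = 3.50 × 3.828×10²⁶ = 1.34×10²⁷ W.
From T_eq⁴ = L(1−A)/(16πσd²): d = √[L(1−A)/(16πσT_eq⁴)].
d = √[1.34×10²⁷ × 0.51 / (16π × 5.67×10⁻⁸ × (281)⁴)] = 1.96×10¹¹ m = 1.31 AU.

d ≈ 1.31 AU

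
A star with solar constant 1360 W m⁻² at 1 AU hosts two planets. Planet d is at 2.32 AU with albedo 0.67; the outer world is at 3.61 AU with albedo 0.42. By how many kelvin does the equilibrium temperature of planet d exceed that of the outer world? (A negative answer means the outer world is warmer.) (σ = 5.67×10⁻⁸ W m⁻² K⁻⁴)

T_eq = [S₀(1−A)/(4σd²)]^(1/4), so T ∝ (1−A)^(1/4) / √d.
T₁ = [1360×0.33/(4×5.67×10⁻⁸×2.32²)]^(1/4) = 138.47 K.
T₂ = [1360×0.58/(4×5.67×10⁻⁸×3.61²)]^(1/4) = 127.81 K.

ΔT ≈ 10.7 K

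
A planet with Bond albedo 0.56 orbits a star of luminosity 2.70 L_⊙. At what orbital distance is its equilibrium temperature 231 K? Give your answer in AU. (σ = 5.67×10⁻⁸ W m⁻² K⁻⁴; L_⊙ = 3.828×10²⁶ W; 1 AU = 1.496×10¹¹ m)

d ≈ 1.58 AU

L = 2.70 × 3.828×10²⁶ = 1.03×10²⁷ W.
From T_eq⁴ = L(1−A)/(16πσd²): d = √[L(1−A)/(16πσT_eq⁴)].
d = √[1.03×10²⁷ × 0.44 / (16π × 5.67×10⁻⁸ × (231)⁴)] = 2.37×10¹¹ m = 1.58 AU.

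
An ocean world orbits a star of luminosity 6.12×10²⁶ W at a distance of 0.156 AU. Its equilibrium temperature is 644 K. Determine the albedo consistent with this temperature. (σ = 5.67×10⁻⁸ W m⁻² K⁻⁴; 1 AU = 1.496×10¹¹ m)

d = 0.156 AU = 2.33×10¹⁰ m.
Flux: S = L/(4πd²) = 6.12×10²⁶/(4π×(2.33×10¹⁰)²) = 8.94×10⁴ W m⁻².
From T_eq⁴ = S(1−A)/(4σ): 1−A = 4σT_eq⁴/S.
1−A = 4 × 5.67×10⁻⁸ × (644)⁴ / 8.94×10⁴ = 0.436.

A ≈ 0.56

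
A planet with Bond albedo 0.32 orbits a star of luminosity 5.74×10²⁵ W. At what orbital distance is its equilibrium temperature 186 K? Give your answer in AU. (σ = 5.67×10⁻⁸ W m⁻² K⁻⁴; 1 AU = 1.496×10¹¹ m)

d ≈ 0.715 AU

From T_eq⁴ = L(1−A)/(16πσd²): d = √[L(1−A)/(16πσT_eq⁴)].
d = √[5.74×10²⁵ × 0.68 / (16π × 5.67×10⁻⁸ × (186)⁴)] = 1.07×10¹¹ m = 0.715 AU.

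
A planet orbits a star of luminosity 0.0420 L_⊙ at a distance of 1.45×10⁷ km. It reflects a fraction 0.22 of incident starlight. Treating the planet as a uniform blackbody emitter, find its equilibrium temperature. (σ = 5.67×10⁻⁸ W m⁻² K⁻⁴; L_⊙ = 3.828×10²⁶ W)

d = 1.45×10⁷ km = 1.45×10¹⁰ m.
L = 0.0420 × 3.828×10²⁶ = 1.61×10²⁵ W.
Flux: S = L/(4πd²) = 1.61×10²⁵/(4π×(1.45×10¹⁰)²) = 6090 W m⁻².
Energy balance: absorbed = emitted ⇒ πR²·S(1−A) = 4πR²·σT_eq⁴, so T_eq⁴ = S(1−A)/(4σ).
T_eq = [6090 × 0.78 / (4 × 5.67×10⁻⁸)]^(1/4) = (2.09×10¹⁰)^(1/4) = 380 K.

T_eq ≈ 380 K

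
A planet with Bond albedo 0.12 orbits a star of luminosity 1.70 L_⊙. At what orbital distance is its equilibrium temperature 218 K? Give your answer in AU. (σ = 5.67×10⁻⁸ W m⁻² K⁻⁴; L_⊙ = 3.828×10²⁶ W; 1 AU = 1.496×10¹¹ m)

L = 1.70 × 3.828×10²⁶ = 6.51×10²⁶ W.
From T_eq⁴ = L(1−A)/(16πσd²): d = √[L(1−A)/(16πσT_eq⁴)].
d = √[6.51×10²⁶ × 0.88 / (16π × 5.67×10⁻⁸ × (218)⁴)] = 2.98×10¹¹ m = 1.99 AU.

d ≈ 1.99 AU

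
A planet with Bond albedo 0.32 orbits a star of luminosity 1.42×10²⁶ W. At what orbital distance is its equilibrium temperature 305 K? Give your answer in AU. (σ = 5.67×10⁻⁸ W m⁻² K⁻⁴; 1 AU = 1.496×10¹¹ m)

d ≈ 0.418 AU

From T_eq⁴ = L(1−A)/(16πσd²): d = √[L(1−A)/(16πσT_eq⁴)].
d = √[1.42×10²⁶ × 0.68 / (16π × 5.67×10⁻⁸ × (305)⁴)] = 6.26×10¹⁰ m = 0.418 AU.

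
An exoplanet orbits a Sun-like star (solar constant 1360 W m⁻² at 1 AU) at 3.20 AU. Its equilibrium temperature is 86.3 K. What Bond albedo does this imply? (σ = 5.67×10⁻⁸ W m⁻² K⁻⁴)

A ≈ 0.91

Flux at 3.20 AU: S = 1360/3.20² = 133 W m⁻².
From T_eq⁴ = S(1−A)/(4σ): 1−A = 4σT_eq⁴/S.
1−A = 4 × 5.67×10⁻⁸ × (86.3)⁴ / 133 = 0.095.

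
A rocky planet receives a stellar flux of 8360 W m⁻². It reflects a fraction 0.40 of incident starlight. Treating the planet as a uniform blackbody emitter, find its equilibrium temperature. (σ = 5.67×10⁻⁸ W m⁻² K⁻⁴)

T_eq ≈ 386 K

Energy balance: absorbed = emitted ⇒ πR²·S(1−A) = 4πR²·σT_eq⁴, so T_eq⁴ = S(1−A)/(4σ).
T_eq = [8360 × 0.60 / (4 × 5.67×10⁻⁸)]^(1/4) = (2.21×10¹⁰)^(1/4) = 386 K.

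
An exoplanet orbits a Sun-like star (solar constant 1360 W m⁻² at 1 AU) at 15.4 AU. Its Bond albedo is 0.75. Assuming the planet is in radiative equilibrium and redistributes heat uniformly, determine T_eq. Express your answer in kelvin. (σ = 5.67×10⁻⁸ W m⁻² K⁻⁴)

Flux at 15.4 AU: S = 1360/15.4² = 5.73 W m⁻².
Energy balance: absorbed = emitted ⇒ πR²·S(1−A) = 4πR²·σT_eq⁴, so T_eq⁴ = S(1−A)/(4σ).
T_eq = [5.73 × 0.25 / (4 × 5.67×10⁻⁸)]^(1/4) = (6.32×10⁶)^(1/4) = 50.1 K.

T_eq ≈ 50.1 K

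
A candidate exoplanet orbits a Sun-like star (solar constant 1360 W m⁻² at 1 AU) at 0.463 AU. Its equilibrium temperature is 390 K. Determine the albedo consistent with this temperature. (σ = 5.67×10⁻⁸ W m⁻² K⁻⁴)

A ≈ 0.17

Flux at 0.463 AU: S = 1360/0.463² = 6340 W m⁻².
From T_eq⁴ = S(1−A)/(4σ): 1−A = 4σT_eq⁴/S.
1−A = 4 × 5.67×10⁻⁸ × (390)⁴ / 6340 = 0.827.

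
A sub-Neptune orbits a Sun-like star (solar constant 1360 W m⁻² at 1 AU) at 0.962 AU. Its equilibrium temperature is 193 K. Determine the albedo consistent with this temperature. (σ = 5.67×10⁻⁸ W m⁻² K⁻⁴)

Flux at 0.962 AU: S = 1360/0.962² = 1470 W m⁻².
From T_eq⁴ = S(1−A)/(4σ): 1−A = 4σT_eq⁴/S.
1−A = 4 × 5.67×10⁻⁸ × (193)⁴ / 1470 = 0.214.

A ≈ 0.79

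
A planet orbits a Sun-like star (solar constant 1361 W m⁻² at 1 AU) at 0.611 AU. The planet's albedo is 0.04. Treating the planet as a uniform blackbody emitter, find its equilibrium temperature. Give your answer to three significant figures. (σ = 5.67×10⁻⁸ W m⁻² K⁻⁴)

T_eq ≈ 352 K

Flux at 0.611 AU: S = 1361/0.611² = 3650 W m⁻².
Energy balance: absorbed = emitted ⇒ πR²·S(1−A) = 4πR²·σT_eq⁴, so T_eq⁴ = S(1−A)/(4σ).
T_eq = [3650 × 0.96 / (4 × 5.67×10⁻⁸)]^(1/4) = (1.54×10¹⁰)^(1/4) = 352 K.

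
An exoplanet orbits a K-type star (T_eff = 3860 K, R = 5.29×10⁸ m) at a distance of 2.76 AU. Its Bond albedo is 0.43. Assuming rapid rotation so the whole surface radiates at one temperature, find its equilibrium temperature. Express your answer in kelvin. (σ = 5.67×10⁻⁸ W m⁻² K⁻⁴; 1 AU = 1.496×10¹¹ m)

T_eq ≈ 84.9 K

d = 2.76 AU = 4.13×10¹¹ m.
L = 4πR_⋆²σT_⋆⁴ = 4π(5.29×10⁸)² × 5.67×10⁻⁸ × (3860)⁴ = 4.43×10²⁵ W.
S = L/(4πd²) = 20.7 W m⁻².
Energy balance: absorbed = emitted ⇒ πR²·S(1−A) = 4πR²·σT_eq⁴, so T_eq⁴ = S(1−A)/(4σ).
T_eq = [20.7 × 0.57 / (4 × 5.67×10⁻⁸)]^(1/4) = (5.19×10⁷)^(1/4) = 84.9 K.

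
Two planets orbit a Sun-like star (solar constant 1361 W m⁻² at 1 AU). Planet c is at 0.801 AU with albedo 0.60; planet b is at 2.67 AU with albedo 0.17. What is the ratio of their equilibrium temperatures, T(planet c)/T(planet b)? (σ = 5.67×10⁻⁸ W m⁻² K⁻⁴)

T₁/T₂ ≈ 1.521

T_eq = [S₀(1−A)/(4σd²)]^(1/4), so T ∝ (1−A)^(1/4) / √d.
T₁ = [1361×0.40/(4×5.67×10⁻⁸×0.801²)]^(1/4) = 247.32 K.
T₂ = [1361×0.83/(4×5.67×10⁻⁸×2.67²)]^(1/4) = 162.58 K.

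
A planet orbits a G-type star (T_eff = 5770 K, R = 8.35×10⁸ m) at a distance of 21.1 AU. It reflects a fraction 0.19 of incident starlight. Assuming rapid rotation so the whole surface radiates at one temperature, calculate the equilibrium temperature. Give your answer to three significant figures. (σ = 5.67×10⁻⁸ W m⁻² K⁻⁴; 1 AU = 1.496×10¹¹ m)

d = 21.1 AU = 3.16×10¹² m.
L = 4πR_⋆²σT_⋆⁴ = 4π(8.35×10⁸)² × 5.67×10⁻⁸ × (5770)⁴ = 5.51×10²⁶ W.
S = L/(4πd²) = 4.40 W m⁻².
Energy balance: absorbed = emitted ⇒ πR²·S(1−A) = 4πR²·σT_eq⁴, so T_eq⁴ = S(1−A)/(4σ).
T_eq = [4.40 × 0.81 / (4 × 5.67×10⁻⁸)]^(1/4) = (1.57×10⁷)^(1/4) = 63.0 K.

T_eq ≈ 63.0 K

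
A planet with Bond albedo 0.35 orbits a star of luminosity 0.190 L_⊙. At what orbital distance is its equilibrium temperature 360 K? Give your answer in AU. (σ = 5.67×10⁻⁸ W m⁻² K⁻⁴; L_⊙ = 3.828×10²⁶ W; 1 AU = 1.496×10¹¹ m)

d ≈ 0.210 AU

L = 0.190 × 3.828×10²⁶ = 7.27×10²⁵ W.
From T_eq⁴ = L(1−A)/(16πσd²): d = √[L(1−A)/(16πσT_eq⁴)].
d = √[7.27×10²⁵ × 0.65 / (16π × 5.67×10⁻⁸ × (360)⁴)] = 3.14×10¹⁰ m = 0.210 AU.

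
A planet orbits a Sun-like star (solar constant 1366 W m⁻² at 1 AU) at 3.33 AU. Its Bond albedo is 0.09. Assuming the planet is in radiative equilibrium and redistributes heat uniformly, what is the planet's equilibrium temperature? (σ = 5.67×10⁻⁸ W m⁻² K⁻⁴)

Flux at 3.33 AU: S = 1366/3.33² = 123 W m⁻².
Energy balance: absorbed = emitted ⇒ πR²·S(1−A) = 4πR²·σT_eq⁴, so T_eq⁴ = S(1−A)/(4σ).
T_eq = [123 × 0.91 / (4 × 5.67×10⁻⁸)]^(1/4) = (4.94×10⁸)^(1/4) = 149 K.

T_eq ≈ 149 K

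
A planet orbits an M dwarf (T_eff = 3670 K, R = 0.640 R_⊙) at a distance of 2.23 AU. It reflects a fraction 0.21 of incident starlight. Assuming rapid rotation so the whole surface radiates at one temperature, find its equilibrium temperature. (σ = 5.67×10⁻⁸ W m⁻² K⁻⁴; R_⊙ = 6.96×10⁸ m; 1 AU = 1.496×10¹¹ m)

T_eq ≈ 89.4 K

R_⋆ = 0.640 × 6.96×10⁸ = 4.45×10⁸ m.
d = 2.23 AU = 3.34×10¹¹ m.
L = 4πR_⋆²σT_⋆⁴ = 4π(4.45×10⁸)² × 5.67×10⁻⁸ × (3670)⁴ = 2.56×10²⁵ W.
S = L/(4πd²) = 18.3 W m⁻².
Energy balance: absorbed = emitted ⇒ πR²·S(1−A) = 4πR²·σT_eq⁴, so T_eq⁴ = S(1−A)/(4σ).
T_eq = [18.3 × 0.79 / (4 × 5.67×10⁻⁸)]^(1/4) = (6.39×10⁷)^(1/4) = 89.4 K.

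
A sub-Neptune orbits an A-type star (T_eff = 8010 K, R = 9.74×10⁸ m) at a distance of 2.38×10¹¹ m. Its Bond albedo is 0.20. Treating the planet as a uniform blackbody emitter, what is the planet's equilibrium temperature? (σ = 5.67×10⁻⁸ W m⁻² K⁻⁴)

L = 4πR_⋆²σT_⋆⁴ = 4π(9.74×10⁸)² × 5.67×10⁻⁸ × (8010)⁴ = 2.78×10²⁷ W.
S = L/(4πd²) = 3910 W m⁻².
Energy balance: absorbed = emitted ⇒ πR²·S(1−A) = 4πR²·σT_eq⁴, so T_eq⁴ = S(1−A)/(4σ).
T_eq = [3910 × 0.80 / (4 × 5.67×10⁻⁸)]^(1/4) = (1.38×10¹⁰)^(1/4) = 343 K.

T_eq ≈ 343 K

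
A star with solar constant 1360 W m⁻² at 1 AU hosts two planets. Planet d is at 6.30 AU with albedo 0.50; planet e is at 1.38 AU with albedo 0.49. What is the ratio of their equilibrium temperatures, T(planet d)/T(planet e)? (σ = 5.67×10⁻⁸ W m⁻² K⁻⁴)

T_eq = [S₀(1−A)/(4σd²)]^(1/4), so T ∝ (1−A)^(1/4) / √d.
T₁ = [1360×0.50/(4×5.67×10⁻⁸×6.30²)]^(1/4) = 93.23 K.
T₂ = [1360×0.51/(4×5.67×10⁻⁸×1.38²)]^(1/4) = 200.18 K.

T₁/T₂ ≈ 0.466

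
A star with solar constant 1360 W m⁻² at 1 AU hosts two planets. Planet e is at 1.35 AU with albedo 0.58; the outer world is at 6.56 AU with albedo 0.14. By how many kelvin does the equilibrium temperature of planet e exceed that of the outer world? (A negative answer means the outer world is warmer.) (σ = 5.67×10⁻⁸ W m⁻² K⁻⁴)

T_eq = [S₀(1−A)/(4σd²)]^(1/4), so T ∝ (1−A)^(1/4) / √d.
T₁ = [1360×0.42/(4×5.67×10⁻⁸×1.35²)]^(1/4) = 192.81 K.
T₂ = [1360×0.86/(4×5.67×10⁻⁸×6.56²)]^(1/4) = 104.63 K.

ΔT ≈ 88.2 K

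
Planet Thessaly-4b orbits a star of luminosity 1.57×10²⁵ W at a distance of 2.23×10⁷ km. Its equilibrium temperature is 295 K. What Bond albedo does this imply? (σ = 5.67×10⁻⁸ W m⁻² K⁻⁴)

A ≈ 0.32

d = 2.23×10⁷ km = 2.23×10¹⁰ m.
Flux: S = L/(4πd²) = 1.57×10²⁵/(4π×(2.23×10¹⁰)²) = 2510 W m⁻².
From T_eq⁴ = S(1−A)/(4σ): 1−A = 4σT_eq⁴/S.
1−A = 4 × 5.67×10⁻⁸ × (295)⁴ / 2510 = 0.684.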